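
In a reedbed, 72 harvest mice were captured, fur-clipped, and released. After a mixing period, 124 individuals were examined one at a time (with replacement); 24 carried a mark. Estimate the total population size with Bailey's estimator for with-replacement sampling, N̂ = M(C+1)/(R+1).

N = 360

N̂ = 72·(124+1)/(24+1) = 72·125/25 = 9000/25 = 360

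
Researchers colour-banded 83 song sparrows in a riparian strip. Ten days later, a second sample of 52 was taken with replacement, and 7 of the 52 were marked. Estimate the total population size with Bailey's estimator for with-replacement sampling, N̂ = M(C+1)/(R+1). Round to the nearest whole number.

N̂ = 83·(52+1)/(7+1) = 83·53/8 = 4399/8 ≈ 549.9 → 550

N ≈ 550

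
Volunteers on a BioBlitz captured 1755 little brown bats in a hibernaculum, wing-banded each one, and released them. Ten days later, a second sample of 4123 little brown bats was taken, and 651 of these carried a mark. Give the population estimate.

N = 11,115

N = (1755 × 4123) / 651 = 7235865 / 651 = 11115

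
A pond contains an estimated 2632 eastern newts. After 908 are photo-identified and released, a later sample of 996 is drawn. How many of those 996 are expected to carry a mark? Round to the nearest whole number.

The marked fraction of the population is 908/2632, so in a sample of 996 expect C·(M/N) marked.
E[R] = 908 × 996 / 2632 = 904368 / 2632 ≈ 343.6 → 344

expected recaptures ≈ 344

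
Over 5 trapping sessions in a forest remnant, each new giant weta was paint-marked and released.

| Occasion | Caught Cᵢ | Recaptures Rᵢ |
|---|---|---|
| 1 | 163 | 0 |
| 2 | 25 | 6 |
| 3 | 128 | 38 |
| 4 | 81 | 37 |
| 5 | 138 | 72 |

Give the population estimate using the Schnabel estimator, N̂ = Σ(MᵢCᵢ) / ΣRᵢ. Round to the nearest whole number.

N ≈ 608

Marked at large before each occasion: Mᵢ = Σⱼ<ᵢ (Cⱼ − Rⱼ) → M1=0, M2=163, M3=182, M4=272, M5=316
Σ MᵢCᵢ = 0·163 + 163·25 + 182·128 + 272·81 + 316·138 = 0 + 4075 + 23296 + 22032 + 43608 = 93011
Σ Rᵢ = 0 + 6 + 38 + 37 + 72 = 153
N̂ = 93011 / 153 ≈ 607.9 → 608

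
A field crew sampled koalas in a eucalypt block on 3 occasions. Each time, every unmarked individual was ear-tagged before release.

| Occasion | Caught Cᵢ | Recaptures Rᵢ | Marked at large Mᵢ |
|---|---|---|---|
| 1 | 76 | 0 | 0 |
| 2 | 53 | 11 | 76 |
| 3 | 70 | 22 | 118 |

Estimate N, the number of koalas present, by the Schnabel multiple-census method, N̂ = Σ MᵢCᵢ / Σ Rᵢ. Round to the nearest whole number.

Σ MᵢCᵢ = 0·76 + 76·53 + 118·70 = 0 + 4028 + 8260 = 12288
Σ Rᵢ = 0 + 11 + 22 = 33
N̂ = 12288 / 33 ≈ 372.4 → 372

N ≈ 372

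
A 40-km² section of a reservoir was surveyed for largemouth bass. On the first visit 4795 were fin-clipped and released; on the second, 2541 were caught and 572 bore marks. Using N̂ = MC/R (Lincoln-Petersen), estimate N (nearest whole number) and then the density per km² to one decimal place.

N̂ = 4795·2541/572 = 12184095/572 ≈ 21300.9 → 21301
Density = N̂ / area = 21301 / 40 ≈ 532.52 → 532.5 per km²

density ≈ 532.5 largemouth bass per km²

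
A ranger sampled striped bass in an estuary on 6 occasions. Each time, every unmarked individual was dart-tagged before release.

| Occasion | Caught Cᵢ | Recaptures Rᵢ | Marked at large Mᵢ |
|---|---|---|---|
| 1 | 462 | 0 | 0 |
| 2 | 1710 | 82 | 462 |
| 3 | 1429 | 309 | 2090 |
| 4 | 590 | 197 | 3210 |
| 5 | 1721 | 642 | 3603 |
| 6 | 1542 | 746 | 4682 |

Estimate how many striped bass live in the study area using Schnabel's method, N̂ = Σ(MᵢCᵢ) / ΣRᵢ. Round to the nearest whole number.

Σ MᵢCᵢ = 0·462 + 462·1710 + 2090·1429 + 3210·590 + 3603·1721 + 4682·1542 = 0 + 790020 + 2986610 + 1893900 + 6200763 + 7219644 = 19090937
Σ Rᵢ = 0 + 82 + 309 + 197 + 642 + 746 = 1976
N̂ = 19090937 / 1976 ≈ 9661.4 → 9661

N ≈ 9661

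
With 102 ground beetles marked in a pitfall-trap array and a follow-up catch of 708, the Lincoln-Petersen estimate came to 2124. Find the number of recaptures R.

R = 34

From N = M·C/R: R = M·C / N = 102·708 / 2124 = 72216 / 2124 = 34.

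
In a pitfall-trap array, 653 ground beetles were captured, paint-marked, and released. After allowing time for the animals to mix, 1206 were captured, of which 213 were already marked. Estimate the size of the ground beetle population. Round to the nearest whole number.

N ≈ 3697

The marked fraction in the recapture sample should equal the marked fraction in the population: 213/1206 = 653/N.
N = (653 × 1206) / 213 = 787518 / 213 ≈ 3697.3 → 3697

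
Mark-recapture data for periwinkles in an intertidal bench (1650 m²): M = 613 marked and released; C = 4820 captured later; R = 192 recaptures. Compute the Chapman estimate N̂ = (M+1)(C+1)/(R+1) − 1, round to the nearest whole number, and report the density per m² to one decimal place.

N̂ = 614·4821/193 − 1 = 2960094/193 − 1 ≈ 15336.3 → 15336
Density = N̂ / area = 15336 / 1650 ≈ 9.29 → 9.3 per m²

density ≈ 9.3 periwinkles per m²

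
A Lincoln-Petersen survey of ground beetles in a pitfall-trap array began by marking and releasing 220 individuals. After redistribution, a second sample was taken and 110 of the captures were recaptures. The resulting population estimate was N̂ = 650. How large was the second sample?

C = 325

From N = M·C/R: C = N·R / M = 650·110 / 220 = 71500 / 220 = 325.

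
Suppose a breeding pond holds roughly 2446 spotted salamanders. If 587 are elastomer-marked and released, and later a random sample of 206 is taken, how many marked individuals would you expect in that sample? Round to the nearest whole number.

Expected recaptures E[R] = M·C / N.
E[R] = 587 × 206 / 2446 = 120922 / 2446 ≈ 49.4 → 49

expected recaptures ≈ 49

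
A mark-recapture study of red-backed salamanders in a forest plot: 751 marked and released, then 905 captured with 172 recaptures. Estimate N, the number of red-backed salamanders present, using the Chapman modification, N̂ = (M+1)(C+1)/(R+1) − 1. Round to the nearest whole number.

N ≈ 3937

N̂ = (751+1)(905+1)/(172+1) − 1 = 752·906/173 − 1
= 681312/173 − 1 ≈ 3938.2 − 1 ≈ 3937.2 → 3937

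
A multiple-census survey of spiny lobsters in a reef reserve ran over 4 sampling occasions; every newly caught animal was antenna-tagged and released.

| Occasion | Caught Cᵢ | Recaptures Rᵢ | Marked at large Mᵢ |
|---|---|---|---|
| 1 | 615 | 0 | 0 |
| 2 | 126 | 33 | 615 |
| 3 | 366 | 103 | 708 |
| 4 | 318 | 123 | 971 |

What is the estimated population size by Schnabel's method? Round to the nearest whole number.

N ≈ 2492

Σ MᵢCᵢ = 0·615 + 615·126 + 708·366 + 971·318 = 0 + 77490 + 259128 + 308778 = 645396
Σ Rᵢ = 0 + 33 + 103 + 123 = 259
N̂ = 645396 / 259 ≈ 2491.9 → 2492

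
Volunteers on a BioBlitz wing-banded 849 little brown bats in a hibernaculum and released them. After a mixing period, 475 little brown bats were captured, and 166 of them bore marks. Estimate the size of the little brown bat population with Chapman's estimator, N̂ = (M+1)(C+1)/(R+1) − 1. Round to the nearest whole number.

N ≈ 2422

N̂ = (849+1)(475+1)/(166+1) − 1 = 850·476/167 − 1
= 404600/167 − 1 ≈ 2422.8 − 1 ≈ 2421.8 → 2422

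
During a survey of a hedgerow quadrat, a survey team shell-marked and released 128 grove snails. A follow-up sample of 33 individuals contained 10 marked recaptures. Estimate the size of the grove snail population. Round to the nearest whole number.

N ≈ 422

N = (128 × 33) / 10 = 4224 / 10 ≈ 422.4 → 422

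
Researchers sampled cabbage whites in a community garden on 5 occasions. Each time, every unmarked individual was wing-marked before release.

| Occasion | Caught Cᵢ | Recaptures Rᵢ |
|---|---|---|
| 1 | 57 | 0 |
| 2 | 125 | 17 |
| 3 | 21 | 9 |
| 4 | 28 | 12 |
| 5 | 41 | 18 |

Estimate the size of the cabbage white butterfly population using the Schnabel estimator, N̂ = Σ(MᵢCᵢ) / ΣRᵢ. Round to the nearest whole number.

Marked at large before each occasion: Mᵢ = Σⱼ<ᵢ (Cⱼ − Rⱼ) → M1=0, M2=57, M3=165, M4=177, M5=193
Σ MᵢCᵢ = 0·57 + 57·125 + 165·21 + 177·28 + 193·41 = 0 + 7125 + 3465 + 4956 + 7913 = 23459
Σ Rᵢ = 0 + 17 + 9 + 12 + 18 = 56
N̂ = 23459 / 56 ≈ 418.9 → 419

N ≈ 419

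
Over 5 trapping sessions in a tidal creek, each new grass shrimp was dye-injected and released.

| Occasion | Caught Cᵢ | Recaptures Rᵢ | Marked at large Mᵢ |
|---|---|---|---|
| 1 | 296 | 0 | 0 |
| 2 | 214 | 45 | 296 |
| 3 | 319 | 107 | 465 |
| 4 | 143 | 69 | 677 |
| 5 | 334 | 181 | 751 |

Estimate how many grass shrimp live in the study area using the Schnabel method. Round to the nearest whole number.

Σ MᵢCᵢ = 0·296 + 296·214 + 465·319 + 677·143 + 751·334 = 0 + 63344 + 148335 + 96811 + 250834 = 559324
Σ Rᵢ = 0 + 45 + 107 + 69 + 181 = 402
N̂ = 559324 / 402 ≈ 1391.4 → 1391

N ≈ 1391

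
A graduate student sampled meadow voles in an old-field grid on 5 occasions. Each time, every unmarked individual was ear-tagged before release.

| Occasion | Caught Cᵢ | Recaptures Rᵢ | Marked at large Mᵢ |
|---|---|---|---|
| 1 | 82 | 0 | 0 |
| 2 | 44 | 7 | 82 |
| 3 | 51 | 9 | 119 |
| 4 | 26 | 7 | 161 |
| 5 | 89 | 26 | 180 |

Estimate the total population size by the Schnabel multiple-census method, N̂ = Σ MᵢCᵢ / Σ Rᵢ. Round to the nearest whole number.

N ≈ 610

Σ MᵢCᵢ = 0·82 + 82·44 + 119·51 + 161·26 + 180·89 = 0 + 3608 + 6069 + 4186 + 16020 = 29883
Σ Rᵢ = 0 + 7 + 9 + 7 + 26 = 49
N̂ = 29883 / 49 ≈ 609.9 → 610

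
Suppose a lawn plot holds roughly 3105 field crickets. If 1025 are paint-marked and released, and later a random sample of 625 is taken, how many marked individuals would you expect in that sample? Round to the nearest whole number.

Expected recaptures E[R] = M·C / N.
E[R] = 1025 × 625 / 3105 = 640625 / 3105 ≈ 206.3 → 206

expected recaptures ≈ 206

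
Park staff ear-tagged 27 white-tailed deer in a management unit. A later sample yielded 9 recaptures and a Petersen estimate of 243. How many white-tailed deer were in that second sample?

C = 81

From N = M·C/R: C = N·R / M = 243·9 / 27 = 2187 / 27 = 81.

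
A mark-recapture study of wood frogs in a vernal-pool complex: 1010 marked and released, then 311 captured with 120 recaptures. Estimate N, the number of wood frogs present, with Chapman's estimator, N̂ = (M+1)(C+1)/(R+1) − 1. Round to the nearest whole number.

N ≈ 2606

N̂ = (1010+1)(311+1)/(120+1) − 1 = 1011·312/121 − 1
= 315432/121 − 1 ≈ 2606.9 − 1 ≈ 2605.9 → 2606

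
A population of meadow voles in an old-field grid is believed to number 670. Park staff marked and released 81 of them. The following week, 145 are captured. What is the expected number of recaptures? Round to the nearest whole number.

The marked fraction of the population is 81/670, so in a sample of 145 expect C·(M/N) marked.
E[R] = 81 × 145 / 670 = 11745 / 670 ≈ 17.5 → 18

expected recaptures ≈ 18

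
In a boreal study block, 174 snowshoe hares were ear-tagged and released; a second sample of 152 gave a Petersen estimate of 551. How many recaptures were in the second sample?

R = 48

From N = M·C/R: R = M·C / N = 174·152 / 551 = 26448 / 551 = 48.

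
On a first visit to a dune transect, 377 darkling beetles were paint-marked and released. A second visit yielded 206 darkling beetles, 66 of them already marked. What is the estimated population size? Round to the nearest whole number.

N = (377 × 206) / 66 = 77662 / 66 ≈ 1176.7 → 1177

N ≈ 1177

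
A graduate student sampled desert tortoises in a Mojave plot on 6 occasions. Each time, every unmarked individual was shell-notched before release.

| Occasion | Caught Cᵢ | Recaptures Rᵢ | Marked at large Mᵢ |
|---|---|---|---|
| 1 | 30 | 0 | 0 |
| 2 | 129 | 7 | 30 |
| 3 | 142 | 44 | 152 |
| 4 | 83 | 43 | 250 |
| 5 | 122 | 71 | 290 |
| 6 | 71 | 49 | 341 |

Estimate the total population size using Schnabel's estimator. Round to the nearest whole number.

N ≈ 494

Σ MᵢCᵢ = 0·30 + 30·129 + 152·142 + 250·83 + 290·122 + 341·71 = 0 + 3870 + 21584 + 20750 + 35380 + 24211 = 105795
Σ Rᵢ = 0 + 7 + 44 + 43 + 71 + 49 = 214
N̂ = 105795 / 214 ≈ 494.4 → 494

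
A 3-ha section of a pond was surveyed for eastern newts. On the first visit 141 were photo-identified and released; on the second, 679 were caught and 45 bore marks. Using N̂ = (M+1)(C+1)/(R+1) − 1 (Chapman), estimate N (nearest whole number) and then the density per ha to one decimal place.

density ≈ 699.3 eastern newts per ha

N̂ = 142·680/46 − 1 = 96560/46 − 1 ≈ 2098.1 → 2098
Density = N̂ / area = 2098 / 3 ≈ 699.33 → 699.3 per ha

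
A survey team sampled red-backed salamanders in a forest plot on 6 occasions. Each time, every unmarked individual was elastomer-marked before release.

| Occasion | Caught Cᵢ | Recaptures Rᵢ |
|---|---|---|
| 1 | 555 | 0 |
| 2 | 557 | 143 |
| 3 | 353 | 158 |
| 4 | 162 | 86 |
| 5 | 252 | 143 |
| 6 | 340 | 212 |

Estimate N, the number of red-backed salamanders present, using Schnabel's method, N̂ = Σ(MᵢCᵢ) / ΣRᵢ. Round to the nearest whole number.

N ≈ 2171

Marked at large before each occasion: Mᵢ = Σⱼ<ᵢ (Cⱼ − Rⱼ) → M1=0, M2=555, M3=969, M4=1164, M5=1240, M6=1349
Σ MᵢCᵢ = 0·555 + 555·557 + 969·353 + 1164·162 + 1240·252 + 1349·340 = 0 + 309135 + 342057 + 188568 + 312480 + 458660 = 1610900
Σ Rᵢ = 0 + 143 + 158 + 86 + 143 + 212 = 742
N̂ = 1610900 / 742 ≈ 2171.0 → 2171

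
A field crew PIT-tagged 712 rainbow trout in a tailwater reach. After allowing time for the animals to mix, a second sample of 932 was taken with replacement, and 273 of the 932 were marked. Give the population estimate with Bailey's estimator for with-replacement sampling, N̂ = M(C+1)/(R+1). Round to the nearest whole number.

N̂ = 712·(932+1)/(273+1) = 712·933/274 = 664296/274 ≈ 2424.4 → 2424

N ≈ 2424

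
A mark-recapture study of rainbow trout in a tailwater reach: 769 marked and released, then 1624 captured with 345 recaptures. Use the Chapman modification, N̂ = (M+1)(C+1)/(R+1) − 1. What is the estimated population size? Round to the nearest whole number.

N ≈ 3615

N̂ = (769+1)(1624+1)/(345+1) − 1 = 770·1625/346 − 1
= 1251250/346 − 1 ≈ 3616.3 − 1 ≈ 3615.3 → 3615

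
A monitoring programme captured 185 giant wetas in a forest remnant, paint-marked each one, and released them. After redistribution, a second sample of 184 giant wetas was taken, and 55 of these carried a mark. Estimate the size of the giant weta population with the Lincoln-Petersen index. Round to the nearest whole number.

N ≈ 619

If marked individuals mix randomly, R/C ≈ M/N, giving N ≈ M·C/R.
N = (185 × 184) / 55 = 34040 / 55 ≈ 618.9 → 619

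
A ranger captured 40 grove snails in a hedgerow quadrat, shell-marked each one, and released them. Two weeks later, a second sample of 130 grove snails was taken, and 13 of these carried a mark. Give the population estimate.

N = 400

The marked fraction in the recapture sample should equal the marked fraction in the population: 13/130 = 40/N.
N = (40 × 130) / 13 = 5200 / 13 = 400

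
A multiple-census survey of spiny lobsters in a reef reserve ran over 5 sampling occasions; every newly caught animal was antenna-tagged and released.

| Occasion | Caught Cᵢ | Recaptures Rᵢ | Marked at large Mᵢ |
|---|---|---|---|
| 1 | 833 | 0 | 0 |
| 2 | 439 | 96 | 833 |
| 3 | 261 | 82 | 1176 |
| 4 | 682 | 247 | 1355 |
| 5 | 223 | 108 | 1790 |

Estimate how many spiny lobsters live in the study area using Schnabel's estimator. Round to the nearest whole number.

Σ MᵢCᵢ = 0·833 + 833·439 + 1176·261 + 1355·682 + 1790·223 = 0 + 365687 + 306936 + 924110 + 399170 = 1995903
Σ Rᵢ = 0 + 96 + 82 + 247 + 108 = 533
N̂ = 1995903 / 533 ≈ 3744.7 → 3745

N ≈ 3745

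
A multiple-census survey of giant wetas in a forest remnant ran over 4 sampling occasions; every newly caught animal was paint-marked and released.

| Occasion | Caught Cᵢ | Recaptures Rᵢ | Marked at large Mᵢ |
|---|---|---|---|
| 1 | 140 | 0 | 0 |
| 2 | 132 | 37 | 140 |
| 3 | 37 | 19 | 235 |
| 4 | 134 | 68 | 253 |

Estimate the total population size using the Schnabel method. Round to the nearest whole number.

Σ MᵢCᵢ = 0·140 + 140·132 + 235·37 + 253·134 = 0 + 18480 + 8695 + 33902 = 61077
Σ Rᵢ = 0 + 37 + 19 + 68 = 124
N̂ = 61077 / 124 ≈ 492.6 → 493

N ≈ 493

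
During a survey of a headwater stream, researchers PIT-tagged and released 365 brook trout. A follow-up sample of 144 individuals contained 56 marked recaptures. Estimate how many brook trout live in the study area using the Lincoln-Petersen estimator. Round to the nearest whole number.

If marked individuals mix randomly, R/C ≈ M/N, giving N ≈ M·C/R.
N = (365 × 144) / 56 = 52560 / 56 ≈ 938.6 → 939

N ≈ 939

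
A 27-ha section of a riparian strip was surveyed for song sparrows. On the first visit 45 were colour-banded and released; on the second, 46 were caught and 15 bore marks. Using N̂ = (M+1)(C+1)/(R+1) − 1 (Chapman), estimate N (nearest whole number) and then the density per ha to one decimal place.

N̂ = 46·47/16 − 1 = 2162/16 − 1 ≈ 134.1 → 134
Density = N̂ / area = 134 / 27 ≈ 4.96 → 5.0 per ha

density ≈ 5.0 song sparrows per ha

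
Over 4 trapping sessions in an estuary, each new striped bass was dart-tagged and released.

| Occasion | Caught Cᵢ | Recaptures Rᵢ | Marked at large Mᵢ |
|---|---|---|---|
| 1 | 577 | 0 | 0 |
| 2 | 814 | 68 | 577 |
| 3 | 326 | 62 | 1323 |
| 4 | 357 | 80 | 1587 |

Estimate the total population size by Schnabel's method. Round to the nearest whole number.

N ≈ 6988

Σ MᵢCᵢ = 0·577 + 577·814 + 1323·326 + 1587·357 = 0 + 469678 + 431298 + 566559 = 1467535
Σ Rᵢ = 0 + 68 + 62 + 80 = 210
N̂ = 1467535 / 210 ≈ 6988.3 → 6988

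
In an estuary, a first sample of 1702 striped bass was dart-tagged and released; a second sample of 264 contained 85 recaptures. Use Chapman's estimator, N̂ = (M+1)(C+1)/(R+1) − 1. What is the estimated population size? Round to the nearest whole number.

N̂ = (1702+1)(264+1)/(85+1) − 1 = 1703·265/86 − 1
= 451295/86 − 1 ≈ 5247.6 − 1 ≈ 5246.6 → 5247

N ≈ 5247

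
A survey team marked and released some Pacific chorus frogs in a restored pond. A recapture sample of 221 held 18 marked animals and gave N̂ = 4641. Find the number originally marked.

From N = M·C/R: M = N·R / C = 4641·18 / 221 = 83538 / 221 = 378.

M = 378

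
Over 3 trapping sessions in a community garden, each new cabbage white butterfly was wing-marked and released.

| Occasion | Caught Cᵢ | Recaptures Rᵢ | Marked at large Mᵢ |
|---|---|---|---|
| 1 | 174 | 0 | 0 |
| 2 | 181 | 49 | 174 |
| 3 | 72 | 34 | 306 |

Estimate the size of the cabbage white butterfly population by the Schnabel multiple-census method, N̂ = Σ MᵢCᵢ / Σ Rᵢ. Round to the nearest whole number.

Σ MᵢCᵢ = 0·174 + 174·181 + 306·72 = 0 + 31494 + 22032 = 53526
Σ Rᵢ = 0 + 49 + 34 = 83
N̂ = 53526 / 83 ≈ 644.9 → 645

N ≈ 645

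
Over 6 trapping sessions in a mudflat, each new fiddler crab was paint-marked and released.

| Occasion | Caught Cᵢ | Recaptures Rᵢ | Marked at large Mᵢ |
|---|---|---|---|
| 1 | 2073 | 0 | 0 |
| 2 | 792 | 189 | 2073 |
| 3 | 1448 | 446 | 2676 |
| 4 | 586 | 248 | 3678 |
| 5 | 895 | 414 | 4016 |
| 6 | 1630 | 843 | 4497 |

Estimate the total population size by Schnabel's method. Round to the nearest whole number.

N ≈ 8690

Σ MᵢCᵢ = 0·2073 + 2073·792 + 2676·1448 + 3678·586 + 4016·895 + 4497·1630 = 0 + 1641816 + 3874848 + 2155308 + 3594320 + 7330110 = 18596402
Σ Rᵢ = 0 + 189 + 446 + 248 + 414 + 843 = 2140
N̂ = 18596402 / 2140 ≈ 8689.9 → 8690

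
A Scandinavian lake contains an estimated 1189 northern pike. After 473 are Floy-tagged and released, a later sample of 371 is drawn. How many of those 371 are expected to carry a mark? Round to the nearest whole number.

The marked fraction of the population is 473/1189, so in a sample of 371 expect C·(M/N) marked.
E[R] = 473 × 371 / 1189 = 175483 / 1189 ≈ 147.6 → 148

expected recaptures ≈ 148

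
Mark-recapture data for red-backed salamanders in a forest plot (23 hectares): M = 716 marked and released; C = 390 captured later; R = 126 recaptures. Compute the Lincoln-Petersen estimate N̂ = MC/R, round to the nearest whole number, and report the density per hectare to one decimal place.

density ≈ 96.3 red-backed salamanders per hectare

N̂ = 716·390/126 = 279240/126 ≈ 2216.2 → 2216
Density = N̂ / area = 2216 / 23 ≈ 96.348 → 96.3 per hectare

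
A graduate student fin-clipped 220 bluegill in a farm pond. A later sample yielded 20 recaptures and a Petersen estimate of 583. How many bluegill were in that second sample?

From N = M·C/R: C = N·R / M = 583·20 / 220 = 11660 / 220 = 53.

C = 53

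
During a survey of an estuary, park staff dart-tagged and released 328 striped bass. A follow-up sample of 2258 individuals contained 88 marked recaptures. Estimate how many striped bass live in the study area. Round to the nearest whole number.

N ≈ 8416

The marked fraction in the recapture sample should equal the marked fraction in the population: 88/2258 = 328/N.
N = (328 × 2258) / 88 = 740624 / 88 ≈ 8416.2 → 8416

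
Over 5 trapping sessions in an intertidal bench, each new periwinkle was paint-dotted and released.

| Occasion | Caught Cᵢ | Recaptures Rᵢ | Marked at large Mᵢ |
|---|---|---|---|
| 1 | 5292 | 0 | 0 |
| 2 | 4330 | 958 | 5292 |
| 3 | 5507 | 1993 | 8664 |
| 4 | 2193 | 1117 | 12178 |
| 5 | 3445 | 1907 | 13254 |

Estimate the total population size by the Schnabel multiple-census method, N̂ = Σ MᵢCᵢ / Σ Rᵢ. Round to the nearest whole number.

Σ MᵢCᵢ = 0·5292 + 5292·4330 + 8664·5507 + 12178·2193 + 13254·3445 = 0 + 22914360 + 47712648 + 26706354 + 45660030 = 142993392
Σ Rᵢ = 0 + 958 + 1993 + 1117 + 1907 = 5975
N̂ = 142993392 / 5975 ≈ 23931.9 → 23932

N ≈ 23,932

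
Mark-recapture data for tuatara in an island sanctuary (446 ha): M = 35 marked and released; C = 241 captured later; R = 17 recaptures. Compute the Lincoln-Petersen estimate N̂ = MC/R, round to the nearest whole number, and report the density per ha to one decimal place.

N̂ = 35·241/17 = 8435/17 ≈ 496.2 → 496
Density = N̂ / area = 496 / 446 ≈ 1.11 → 1.1 per ha

density ≈ 1.1 tuatara per ha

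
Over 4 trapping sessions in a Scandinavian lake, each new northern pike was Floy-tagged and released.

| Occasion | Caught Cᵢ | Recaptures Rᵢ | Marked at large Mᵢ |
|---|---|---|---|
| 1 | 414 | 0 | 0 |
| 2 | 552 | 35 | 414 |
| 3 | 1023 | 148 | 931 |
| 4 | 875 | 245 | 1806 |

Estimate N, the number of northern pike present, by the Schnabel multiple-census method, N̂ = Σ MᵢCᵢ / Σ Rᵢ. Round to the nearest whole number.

N ≈ 6451

Σ MᵢCᵢ = 0·414 + 414·552 + 931·1023 + 1806·875 = 0 + 228528 + 952413 + 1580250 = 2761191
Σ Rᵢ = 0 + 35 + 148 + 245 = 428
N̂ = 2761191 / 428 ≈ 6451.4 → 6451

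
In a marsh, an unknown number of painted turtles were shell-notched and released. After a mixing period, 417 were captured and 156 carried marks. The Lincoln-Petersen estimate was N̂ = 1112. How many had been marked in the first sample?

From N = M·C/R: M = N·R / C = 1112·156 / 417 = 173472 / 417 = 416.

M = 416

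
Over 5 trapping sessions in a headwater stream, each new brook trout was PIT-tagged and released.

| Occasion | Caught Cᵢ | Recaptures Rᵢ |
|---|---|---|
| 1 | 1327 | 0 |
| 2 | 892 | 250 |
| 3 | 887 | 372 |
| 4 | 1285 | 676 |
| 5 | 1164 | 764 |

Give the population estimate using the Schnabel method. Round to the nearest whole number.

Marked at large before each occasion: Mᵢ = Σⱼ<ᵢ (Cⱼ − Rⱼ) → M1=0, M2=1327, M3=1969, M4=2484, M5=3093
Σ MᵢCᵢ = 0·1327 + 1327·892 + 1969·887 + 2484·1285 + 3093·1164 = 0 + 1183684 + 1746503 + 3191940 + 3600252 = 9722379
Σ Rᵢ = 0 + 250 + 372 + 676 + 764 = 2062
N̂ = 9722379 / 2062 ≈ 4715.0 → 4715

N ≈ 4715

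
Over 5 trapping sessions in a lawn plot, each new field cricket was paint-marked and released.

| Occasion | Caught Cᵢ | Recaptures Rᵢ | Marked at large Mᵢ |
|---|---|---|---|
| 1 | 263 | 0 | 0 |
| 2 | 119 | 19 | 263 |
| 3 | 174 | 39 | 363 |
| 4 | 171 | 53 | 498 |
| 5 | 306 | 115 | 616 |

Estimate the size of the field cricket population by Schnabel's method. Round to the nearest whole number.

Σ MᵢCᵢ = 0·263 + 263·119 + 363·174 + 498·171 + 616·306 = 0 + 31297 + 63162 + 85158 + 188496 = 368113
Σ Rᵢ = 0 + 19 + 39 + 53 + 115 = 226
N̂ = 368113 / 226 ≈ 1628.8 → 1629

N ≈ 1629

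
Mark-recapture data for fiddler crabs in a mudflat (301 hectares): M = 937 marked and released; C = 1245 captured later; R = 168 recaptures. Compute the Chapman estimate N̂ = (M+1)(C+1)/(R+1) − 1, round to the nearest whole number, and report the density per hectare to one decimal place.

density ≈ 23.0 fiddler crabs per hectare

N̂ = 938·1246/169 − 1 = 1168748/169 − 1 ≈ 6914.7 → 6915
Density = N̂ / area = 6915 / 301 ≈ 22.97 → 23.0 per hectare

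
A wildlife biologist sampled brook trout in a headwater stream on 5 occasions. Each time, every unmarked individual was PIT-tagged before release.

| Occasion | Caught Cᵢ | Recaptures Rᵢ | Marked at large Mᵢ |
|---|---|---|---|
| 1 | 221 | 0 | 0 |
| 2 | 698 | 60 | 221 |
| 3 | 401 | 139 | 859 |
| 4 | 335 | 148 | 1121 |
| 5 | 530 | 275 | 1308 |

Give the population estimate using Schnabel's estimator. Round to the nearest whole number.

Σ MᵢCᵢ = 0·221 + 221·698 + 859·401 + 1121·335 + 1308·530 = 0 + 154258 + 344459 + 375535 + 693240 = 1567492
Σ Rᵢ = 0 + 60 + 139 + 148 + 275 = 622
N̂ = 1567492 / 622 ≈ 2520.1 → 2520

N ≈ 2520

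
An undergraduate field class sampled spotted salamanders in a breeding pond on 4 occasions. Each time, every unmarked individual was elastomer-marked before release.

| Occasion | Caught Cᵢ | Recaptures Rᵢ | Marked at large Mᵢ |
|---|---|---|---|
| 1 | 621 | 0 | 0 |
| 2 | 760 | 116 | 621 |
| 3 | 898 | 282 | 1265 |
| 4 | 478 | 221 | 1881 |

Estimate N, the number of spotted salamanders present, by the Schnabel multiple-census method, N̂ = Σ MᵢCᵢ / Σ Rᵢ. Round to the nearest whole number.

Σ MᵢCᵢ = 0·621 + 621·760 + 1265·898 + 1881·478 = 0 + 471960 + 1135970 + 899118 = 2507048
Σ Rᵢ = 0 + 116 + 282 + 221 = 619
N̂ = 2507048 / 619 ≈ 4050.2 → 4050

N ≈ 4050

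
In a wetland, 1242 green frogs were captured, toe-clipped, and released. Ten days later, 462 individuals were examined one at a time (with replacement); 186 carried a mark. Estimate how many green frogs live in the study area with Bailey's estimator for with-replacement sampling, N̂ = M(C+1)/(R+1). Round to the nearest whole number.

N ≈ 3075

N̂ = 1242·(462+1)/(186+1) = 1242·463/187 = 575046/187 ≈ 3075.1 → 3075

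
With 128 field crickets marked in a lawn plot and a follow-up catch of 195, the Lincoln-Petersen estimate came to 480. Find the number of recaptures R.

From N = M·C/R: R = M·C / N = 128·195 / 480 = 24960 / 480 = 52.

R = 52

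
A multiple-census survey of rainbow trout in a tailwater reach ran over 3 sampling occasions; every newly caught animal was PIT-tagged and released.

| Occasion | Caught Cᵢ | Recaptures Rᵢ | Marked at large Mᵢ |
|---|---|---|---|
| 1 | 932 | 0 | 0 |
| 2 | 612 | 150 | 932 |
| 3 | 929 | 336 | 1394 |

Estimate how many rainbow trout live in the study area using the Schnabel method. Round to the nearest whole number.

Σ MᵢCᵢ = 0·932 + 932·612 + 1394·929 = 0 + 570384 + 1295026 = 1865410
Σ Rᵢ = 0 + 150 + 336 = 486
N̂ = 1865410 / 486 ≈ 3838.3 → 3838

N ≈ 3838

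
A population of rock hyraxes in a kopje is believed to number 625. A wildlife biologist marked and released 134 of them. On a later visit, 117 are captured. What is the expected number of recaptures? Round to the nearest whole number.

expected recaptures ≈ 25

Expected recaptures E[R] = M·C / N.
E[R] = 134 × 117 / 625 = 15678 / 625 ≈ 25.1 → 25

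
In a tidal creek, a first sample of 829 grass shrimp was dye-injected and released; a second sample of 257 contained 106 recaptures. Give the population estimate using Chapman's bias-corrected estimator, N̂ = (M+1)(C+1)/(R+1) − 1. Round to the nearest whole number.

N̂ = (829+1)(257+1)/(106+1) − 1 = 830·258/107 − 1
= 214140/107 − 1 ≈ 2001.3 − 1 ≈ 2000.3 → 2000

N ≈ 2000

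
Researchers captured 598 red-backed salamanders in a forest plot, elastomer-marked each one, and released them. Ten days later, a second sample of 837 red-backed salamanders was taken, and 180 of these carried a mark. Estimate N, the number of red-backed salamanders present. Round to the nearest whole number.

The marked fraction in the recapture sample should equal the marked fraction in the population: 180/837 = 598/N.
N = (598 × 837) / 180 = 500526 / 180 ≈ 2780.7 → 2781

N ≈ 2781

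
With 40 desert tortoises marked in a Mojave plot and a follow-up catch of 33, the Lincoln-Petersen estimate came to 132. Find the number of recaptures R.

From N = M·C/R: R = M·C / N = 40·33 / 132 = 1320 / 132 = 10.

R = 10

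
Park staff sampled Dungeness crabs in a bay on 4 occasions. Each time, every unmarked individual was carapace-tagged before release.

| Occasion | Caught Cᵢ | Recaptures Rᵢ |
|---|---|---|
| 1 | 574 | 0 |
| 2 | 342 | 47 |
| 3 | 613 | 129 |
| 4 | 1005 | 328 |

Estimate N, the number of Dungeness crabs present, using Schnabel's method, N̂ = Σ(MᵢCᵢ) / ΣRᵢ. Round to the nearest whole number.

N ≈ 4144

Marked at large before each occasion: Mᵢ = Σⱼ<ᵢ (Cⱼ − Rⱼ) → M1=0, M2=574, M3=869, M4=1353
Σ MᵢCᵢ = 0·574 + 574·342 + 869·613 + 1353·1005 = 0 + 196308 + 532697 + 1359765 = 2088770
Σ Rᵢ = 0 + 47 + 129 + 328 = 504
N̂ = 2088770 / 504 ≈ 4144.4 → 4144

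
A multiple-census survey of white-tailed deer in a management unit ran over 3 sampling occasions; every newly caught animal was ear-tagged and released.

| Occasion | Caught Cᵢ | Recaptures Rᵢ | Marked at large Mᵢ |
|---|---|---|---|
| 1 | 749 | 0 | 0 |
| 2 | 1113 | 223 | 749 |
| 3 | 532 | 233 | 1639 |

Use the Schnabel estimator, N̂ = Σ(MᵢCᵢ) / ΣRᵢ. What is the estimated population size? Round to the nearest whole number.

Σ MᵢCᵢ = 0·749 + 749·1113 + 1639·532 = 0 + 833637 + 871948 = 1705585
Σ Rᵢ = 0 + 223 + 233 = 456
N̂ = 1705585 / 456 ≈ 3740.3 → 3740

N ≈ 3740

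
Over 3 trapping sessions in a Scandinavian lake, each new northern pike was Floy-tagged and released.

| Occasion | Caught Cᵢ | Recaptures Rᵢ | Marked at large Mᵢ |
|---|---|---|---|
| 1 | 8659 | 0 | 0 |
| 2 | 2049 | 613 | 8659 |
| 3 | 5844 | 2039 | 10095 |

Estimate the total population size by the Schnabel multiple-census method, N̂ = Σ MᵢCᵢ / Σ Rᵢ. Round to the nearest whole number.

N ≈ 28,936

Σ MᵢCᵢ = 0·8659 + 8659·2049 + 10095·5844 = 0 + 17742291 + 58995180 = 76737471
Σ Rᵢ = 0 + 613 + 2039 = 2652
N̂ = 76737471 / 2652 ≈ 28935.7 → 28936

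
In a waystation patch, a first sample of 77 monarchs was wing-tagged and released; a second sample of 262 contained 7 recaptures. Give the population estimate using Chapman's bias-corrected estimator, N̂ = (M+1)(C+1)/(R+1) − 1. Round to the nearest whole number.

N ≈ 2563

N̂ = (77+1)(262+1)/(7+1) − 1 = 78·263/8 − 1
= 20514/8 − 1 ≈ 2564.2 − 1 ≈ 2563.2 → 2563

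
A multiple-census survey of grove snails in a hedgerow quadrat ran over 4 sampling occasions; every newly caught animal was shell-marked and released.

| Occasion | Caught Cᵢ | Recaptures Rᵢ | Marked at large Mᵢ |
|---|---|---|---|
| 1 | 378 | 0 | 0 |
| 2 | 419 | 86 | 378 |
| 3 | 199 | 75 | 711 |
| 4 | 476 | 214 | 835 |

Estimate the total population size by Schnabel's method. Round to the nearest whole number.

N ≈ 1860

Σ MᵢCᵢ = 0·378 + 378·419 + 711·199 + 835·476 = 0 + 158382 + 141489 + 397460 = 697331
Σ Rᵢ = 0 + 86 + 75 + 214 = 375
N̂ = 697331 / 375 ≈ 1859.5 → 1860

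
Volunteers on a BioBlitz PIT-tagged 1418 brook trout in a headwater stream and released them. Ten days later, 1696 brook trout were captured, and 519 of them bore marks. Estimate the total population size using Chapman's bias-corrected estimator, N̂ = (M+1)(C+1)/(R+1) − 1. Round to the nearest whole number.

N ≈ 4630

N̂ = (1418+1)(1696+1)/(519+1) − 1 = 1419·1697/520 − 1
= 2408043/520 − 1 ≈ 4630.9 − 1 ≈ 4629.9 → 4630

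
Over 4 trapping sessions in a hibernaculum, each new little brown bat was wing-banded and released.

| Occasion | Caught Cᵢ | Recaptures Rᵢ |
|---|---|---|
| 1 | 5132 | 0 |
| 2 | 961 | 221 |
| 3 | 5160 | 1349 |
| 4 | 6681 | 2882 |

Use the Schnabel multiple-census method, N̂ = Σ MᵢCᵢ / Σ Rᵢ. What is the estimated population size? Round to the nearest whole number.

Marked at large before each occasion: Mᵢ = Σⱼ<ᵢ (Cⱼ − Rⱼ) → M1=0, M2=5132, M3=5872, M4=9683
Σ MᵢCᵢ = 0·5132 + 5132·961 + 5872·5160 + 9683·6681 = 0 + 4931852 + 30299520 + 64692123 = 99923495
Σ Rᵢ = 0 + 221 + 1349 + 2882 = 4452
N̂ = 99923495 / 4452 ≈ 22444.6 → 22445

N ≈ 22,445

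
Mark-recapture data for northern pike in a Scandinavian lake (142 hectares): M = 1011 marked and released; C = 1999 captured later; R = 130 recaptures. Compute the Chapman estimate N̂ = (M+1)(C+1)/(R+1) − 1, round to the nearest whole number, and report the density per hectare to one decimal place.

N̂ = 1012·2000/131 − 1 = 2024000/131 − 1 ≈ 15449.4 → 15449
Density = N̂ / area = 15449 / 142 ≈ 108.80 → 108.8 per hectare

density ≈ 108.8 northern pike per hectare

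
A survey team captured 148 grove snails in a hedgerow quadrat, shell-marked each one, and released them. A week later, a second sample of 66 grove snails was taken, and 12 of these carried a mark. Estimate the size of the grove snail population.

N = 814

Lincoln-Petersen assumes M/N = R/C, so N = M·C / R.
N = (148 × 66) / 12 = 9768 / 12 = 814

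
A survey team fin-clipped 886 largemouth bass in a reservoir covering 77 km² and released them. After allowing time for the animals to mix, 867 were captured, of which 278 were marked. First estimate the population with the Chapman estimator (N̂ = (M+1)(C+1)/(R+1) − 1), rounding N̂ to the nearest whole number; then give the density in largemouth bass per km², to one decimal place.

N̂ = 887·868/279 − 1 = 769916/279 − 1 ≈ 2758.6 → 2759
Density = N̂ / area = 2759 / 77 ≈ 35.83 → 35.8 per km²

density ≈ 35.8 largemouth bass per km²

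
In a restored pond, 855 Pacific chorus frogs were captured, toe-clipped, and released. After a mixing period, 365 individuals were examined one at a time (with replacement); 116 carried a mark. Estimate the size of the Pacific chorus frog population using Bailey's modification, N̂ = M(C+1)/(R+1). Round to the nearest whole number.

N ≈ 2675

N̂ = 855·(365+1)/(116+1) = 855·366/117 = 312930/117 ≈ 2674.6 → 2675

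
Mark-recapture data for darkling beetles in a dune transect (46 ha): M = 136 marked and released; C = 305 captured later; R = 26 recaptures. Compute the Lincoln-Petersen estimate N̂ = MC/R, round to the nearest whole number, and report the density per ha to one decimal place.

N̂ = 136·305/26 = 41480/26 ≈ 1595.4 → 1595
Density = N̂ / area = 1595 / 46 ≈ 34.67 → 34.7 per ha

density ≈ 34.7 darkling beetles per ha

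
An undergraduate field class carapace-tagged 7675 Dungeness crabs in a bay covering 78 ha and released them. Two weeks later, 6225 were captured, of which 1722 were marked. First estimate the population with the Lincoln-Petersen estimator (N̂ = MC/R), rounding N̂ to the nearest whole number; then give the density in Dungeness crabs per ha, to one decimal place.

N̂ = 7675·6225/1722 = 47776875/1722 ≈ 27745.0 → 27745
Density = N̂ / area = 27745 / 78 ≈ 355.71 → 355.7 per ha

density ≈ 355.7 Dungeness crabs per ha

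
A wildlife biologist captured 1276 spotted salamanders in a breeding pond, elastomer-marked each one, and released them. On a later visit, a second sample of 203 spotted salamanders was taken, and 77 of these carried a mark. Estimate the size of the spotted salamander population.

Lincoln-Petersen assumes M/N = R/C, so N = M·C / R.
N = (1276 × 203) / 77 = 259028 / 77 = 3364

N = 3364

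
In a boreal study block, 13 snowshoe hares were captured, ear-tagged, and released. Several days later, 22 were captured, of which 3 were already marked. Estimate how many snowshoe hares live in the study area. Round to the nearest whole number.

N = (13 × 22) / 3 = 286 / 3 ≈ 95.3 → 95

N ≈ 95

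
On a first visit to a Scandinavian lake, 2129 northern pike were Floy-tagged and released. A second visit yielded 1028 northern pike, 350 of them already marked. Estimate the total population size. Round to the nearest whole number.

N ≈ 6253

N = (2129 × 1028) / 350 = 2188612 / 350 ≈ 6253.2 → 6253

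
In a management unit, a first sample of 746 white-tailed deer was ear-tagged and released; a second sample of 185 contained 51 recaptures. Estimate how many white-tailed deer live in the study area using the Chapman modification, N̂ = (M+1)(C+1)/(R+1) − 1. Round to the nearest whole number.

N̂ = (746+1)(185+1)/(51+1) − 1 = 747·186/52 − 1
= 138942/52 − 1 ≈ 2672.0 − 1 ≈ 2671.0 → 2671

N ≈ 2671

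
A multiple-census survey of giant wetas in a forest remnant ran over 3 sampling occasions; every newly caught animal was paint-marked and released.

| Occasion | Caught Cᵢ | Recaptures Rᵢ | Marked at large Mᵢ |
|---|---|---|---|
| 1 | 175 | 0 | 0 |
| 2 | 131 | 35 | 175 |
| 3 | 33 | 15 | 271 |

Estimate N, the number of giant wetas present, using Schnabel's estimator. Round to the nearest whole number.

N ≈ 637

Σ MᵢCᵢ = 0·175 + 175·131 + 271·33 = 0 + 22925 + 8943 = 31868
Σ Rᵢ = 0 + 35 + 15 = 50
N̂ = 31868 / 50 ≈ 637.4 → 637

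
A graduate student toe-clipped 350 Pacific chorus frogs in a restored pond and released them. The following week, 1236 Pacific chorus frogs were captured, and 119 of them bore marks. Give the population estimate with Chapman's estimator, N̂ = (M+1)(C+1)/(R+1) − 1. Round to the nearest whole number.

N ≈ 3617

N̂ = (350+1)(1236+1)/(119+1) − 1 = 351·1237/120 − 1
= 434187/120 − 1 ≈ 3618.2 − 1 ≈ 3617.2 → 3617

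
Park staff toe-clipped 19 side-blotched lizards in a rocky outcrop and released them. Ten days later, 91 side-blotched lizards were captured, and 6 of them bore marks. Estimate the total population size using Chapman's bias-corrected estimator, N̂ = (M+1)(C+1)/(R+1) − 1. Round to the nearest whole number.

N ≈ 262

N̂ = (19+1)(91+1)/(6+1) − 1 = 20·92/7 − 1
= 1840/7 − 1 ≈ 262.9 − 1 ≈ 261.9 → 262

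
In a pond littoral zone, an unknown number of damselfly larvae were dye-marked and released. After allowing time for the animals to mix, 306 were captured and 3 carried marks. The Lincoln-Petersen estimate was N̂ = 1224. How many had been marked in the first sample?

M = 12

From N = M·C/R: M = N·R / C = 1224·3 / 306 = 3672 / 306 = 12.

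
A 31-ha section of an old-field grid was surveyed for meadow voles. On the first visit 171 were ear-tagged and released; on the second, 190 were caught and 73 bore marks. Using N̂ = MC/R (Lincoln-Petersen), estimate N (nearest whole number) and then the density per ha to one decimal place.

N̂ = 171·190/73 = 32490/73 ≈ 445.1 → 445
Density = N̂ / area = 445 / 31 ≈ 14.35 → 14.4 per ha

density ≈ 14.4 meadow voles per ha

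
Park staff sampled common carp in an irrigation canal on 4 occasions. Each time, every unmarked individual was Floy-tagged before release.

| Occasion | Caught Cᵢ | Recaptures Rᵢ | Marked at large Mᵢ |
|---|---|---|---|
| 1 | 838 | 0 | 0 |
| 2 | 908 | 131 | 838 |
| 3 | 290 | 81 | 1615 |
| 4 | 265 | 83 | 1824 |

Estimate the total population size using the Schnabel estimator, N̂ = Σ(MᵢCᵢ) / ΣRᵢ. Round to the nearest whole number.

N ≈ 5805

Σ MᵢCᵢ = 0·838 + 838·908 + 1615·290 + 1824·265 = 0 + 760904 + 468350 + 483360 = 1712614
Σ Rᵢ = 0 + 131 + 81 + 83 = 295
N̂ = 1712614 / 295 ≈ 5805.47 → 5805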